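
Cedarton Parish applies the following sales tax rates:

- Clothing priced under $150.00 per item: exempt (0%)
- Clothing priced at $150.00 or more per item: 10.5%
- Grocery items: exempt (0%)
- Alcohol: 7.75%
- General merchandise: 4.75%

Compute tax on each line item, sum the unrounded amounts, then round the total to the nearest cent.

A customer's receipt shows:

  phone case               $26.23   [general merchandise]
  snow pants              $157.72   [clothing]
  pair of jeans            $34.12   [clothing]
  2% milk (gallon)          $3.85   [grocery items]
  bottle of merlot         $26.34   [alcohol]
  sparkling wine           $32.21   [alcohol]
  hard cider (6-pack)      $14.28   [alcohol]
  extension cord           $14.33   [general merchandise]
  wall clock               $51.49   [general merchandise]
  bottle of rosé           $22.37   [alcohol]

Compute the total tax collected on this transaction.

Phone case $26.23: general merchandise → 4.75% → $1.245925
Snow pants $157.72: clothing, $150.00 or more → 10.5% → $16.5606
Pair of jeans $34.12: clothing, under $150.00 → 0% → $0.00
2% milk (gallon) $3.85: grocery items → 0% → $0.00
Bottle of merlot $26.34: alcohol → 7.75% → $2.04135
Sparkling wine $32.21: alcohol → 7.75% → $2.496275
Hard cider (6-pack) $14.28: alcohol → 7.75% → $1.1067
Extension cord $14.33: general merchandise → 4.75% → $0.680675
Wall clock $51.49: general merchandise → 4.75% → $2.445775
Bottle of rosé $22.37: alcohol → 7.75% → $1.733675
Unrounded tax sum = $28.310975 → $28.31

$28.31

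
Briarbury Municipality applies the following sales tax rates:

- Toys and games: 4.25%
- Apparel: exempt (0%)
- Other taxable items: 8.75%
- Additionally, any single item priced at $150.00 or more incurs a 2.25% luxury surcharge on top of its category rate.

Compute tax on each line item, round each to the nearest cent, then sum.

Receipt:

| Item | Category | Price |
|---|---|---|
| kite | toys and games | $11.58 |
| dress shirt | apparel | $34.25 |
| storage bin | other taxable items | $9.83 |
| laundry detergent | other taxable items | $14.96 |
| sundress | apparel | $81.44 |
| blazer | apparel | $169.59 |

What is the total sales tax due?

Kite $11.58: toys and games → 4.25% → $0.49
Dress shirt $34.25: apparel → 0% → $0.00
Storage bin $9.83: other taxable items → 8.75% → $0.86
Laundry detergent $14.96: other taxable items → 8.75% → $1.31
Sundress $81.44: apparel → 0% → $0.00
Blazer $169.59: apparel → 0% + 2.25% surcharge = 2.25% → $3.82
Total tax = $0.49 + $0.86 + $1.31 + $3.82 = $6.48

$6.48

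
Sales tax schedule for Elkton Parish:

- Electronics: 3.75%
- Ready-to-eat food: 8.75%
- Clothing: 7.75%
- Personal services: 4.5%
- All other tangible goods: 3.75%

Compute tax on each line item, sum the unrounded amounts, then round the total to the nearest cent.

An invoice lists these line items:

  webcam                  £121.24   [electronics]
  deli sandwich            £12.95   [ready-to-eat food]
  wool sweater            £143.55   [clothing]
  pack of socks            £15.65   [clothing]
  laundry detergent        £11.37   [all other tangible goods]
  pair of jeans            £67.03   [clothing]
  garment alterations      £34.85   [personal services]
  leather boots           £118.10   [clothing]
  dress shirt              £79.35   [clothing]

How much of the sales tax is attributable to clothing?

Wool sweater £143.55: clothing → 7.75% → £11.125125
Pack of socks £15.65: clothing → 7.75% → £1.212875
Pair of jeans £67.03: clothing → 7.75% → £5.194825
Leather boots £118.10: clothing → 7.75% → £9.15275
Dress shirt £79.35: clothing → 7.75% → £6.149625
Tax on clothing: unrounded sum = £32.8352 → £32.84

£32.84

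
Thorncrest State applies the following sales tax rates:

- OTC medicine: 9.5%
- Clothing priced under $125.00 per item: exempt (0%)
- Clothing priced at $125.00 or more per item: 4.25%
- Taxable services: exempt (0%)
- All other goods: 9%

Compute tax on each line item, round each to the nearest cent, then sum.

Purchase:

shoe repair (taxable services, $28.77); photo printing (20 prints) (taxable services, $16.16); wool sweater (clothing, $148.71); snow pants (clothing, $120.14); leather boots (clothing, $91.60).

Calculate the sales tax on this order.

Shoe repair $28.77: taxable services → 0% → $0.00
Photo printing (20 prints) $16.16: taxable services → 0% → $0.00
Wool sweater $148.71: clothing, $125.00 or more → 4.25% → $6.32
Snow pants $120.14: clothing, under $125.00 → 0% → $0.00
Leather boots $91.60: clothing, under $125.00 → 0% → $0.00
Total tax = $6.32

$6.32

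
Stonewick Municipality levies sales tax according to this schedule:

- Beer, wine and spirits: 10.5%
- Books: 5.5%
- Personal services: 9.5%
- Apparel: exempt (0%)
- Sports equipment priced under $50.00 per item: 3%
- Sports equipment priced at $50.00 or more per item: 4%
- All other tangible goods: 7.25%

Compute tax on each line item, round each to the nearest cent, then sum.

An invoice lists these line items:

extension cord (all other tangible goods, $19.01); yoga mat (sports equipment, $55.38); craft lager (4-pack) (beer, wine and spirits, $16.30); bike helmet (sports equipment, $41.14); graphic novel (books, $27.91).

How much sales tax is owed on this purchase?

Extension cord $19.01: all other tangible goods → 7.25% → $1.38
Yoga mat $55.38: sports equipment, $50.00 or more → 4% → $2.22
Craft lager (4-pack) $16.30: beer, wine and spirits → 10.5% → $1.71
Bike helmet $41.14: sports equipment, under $50.00 → 3% → $1.23
Graphic novel $27.91: books → 5.5% → $1.54
Total tax = $1.38 + $2.22 + $1.71 + $1.23 + $1.54 = $8.08

$8.08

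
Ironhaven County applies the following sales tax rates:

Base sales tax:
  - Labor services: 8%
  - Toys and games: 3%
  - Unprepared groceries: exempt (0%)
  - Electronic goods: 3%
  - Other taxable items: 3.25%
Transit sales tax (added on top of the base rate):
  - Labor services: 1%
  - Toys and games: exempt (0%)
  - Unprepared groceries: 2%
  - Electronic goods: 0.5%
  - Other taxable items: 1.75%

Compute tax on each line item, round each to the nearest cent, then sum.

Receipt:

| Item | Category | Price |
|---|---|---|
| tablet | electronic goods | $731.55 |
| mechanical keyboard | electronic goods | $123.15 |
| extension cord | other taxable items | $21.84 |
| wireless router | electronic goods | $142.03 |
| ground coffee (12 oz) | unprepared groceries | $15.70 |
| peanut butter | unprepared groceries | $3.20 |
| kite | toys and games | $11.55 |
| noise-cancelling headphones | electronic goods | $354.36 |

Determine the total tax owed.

$49.09

Tablet $731.55: electronic goods → 3% + 0.5% transit = 3.5% → $25.60
Mechanical keyboard $123.15: electronic goods → 3% + 0.5% transit = 3.5% → $4.31
Extension cord $21.84: other taxable items → 3.25% + 1.75% transit = 5% → $1.09
Wireless router $142.03: electronic goods → 3% + 0.5% transit = 3.5% → $4.97
Ground coffee (12 oz) $15.70: unprepared groceries → 0% + 2% transit = 2% → $0.31
Peanut butter $3.20: unprepared groceries → 0% + 2% transit = 2% → $0.06
Kite $11.55: toys and games → 3% + 0% transit = 3% → $0.35
Noise-cancelling headphones $354.36: electronic goods → 3% + 0.5% transit = 3.5% → $12.40
Total tax = $25.60 + $4.31 + $1.09 + $4.97 + $0.31 + $0.06 + $0.35 + $12.40 = $49.09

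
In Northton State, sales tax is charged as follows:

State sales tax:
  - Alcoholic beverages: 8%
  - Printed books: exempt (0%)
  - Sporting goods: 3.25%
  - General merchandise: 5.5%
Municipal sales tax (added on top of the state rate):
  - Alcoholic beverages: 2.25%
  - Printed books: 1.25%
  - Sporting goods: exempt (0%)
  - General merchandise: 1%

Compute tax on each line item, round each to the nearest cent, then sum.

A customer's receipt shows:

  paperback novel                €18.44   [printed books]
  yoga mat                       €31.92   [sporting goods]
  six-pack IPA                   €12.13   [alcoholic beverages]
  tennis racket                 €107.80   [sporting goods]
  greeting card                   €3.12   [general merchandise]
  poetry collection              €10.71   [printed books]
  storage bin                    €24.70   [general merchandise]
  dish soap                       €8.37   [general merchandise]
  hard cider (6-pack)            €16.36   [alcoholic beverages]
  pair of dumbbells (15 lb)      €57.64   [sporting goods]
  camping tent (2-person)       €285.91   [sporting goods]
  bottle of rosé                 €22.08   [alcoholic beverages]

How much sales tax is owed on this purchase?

Paperback novel €18.44: printed books → 0% + 1.25% municipal = 1.25% → €0.23
Yoga mat €31.92: sporting goods → 3.25% + 0% municipal = 3.25% → €1.04
Six-pack IPA €12.13: alcoholic beverages → 8% + 2.25% municipal = 10.25% → €1.24
Tennis racket €107.80: sporting goods → 3.25% + 0% municipal = 3.25% → €3.50
Greeting card €3.12: general merchandise → 5.5% + 1% municipal = 6.5% → €0.20
Poetry collection €10.71: printed books → 0% + 1.25% municipal = 1.25% → €0.13
Storage bin €24.70: general merchandise → 5.5% + 1% municipal = 6.5% → €1.61
Dish soap €8.37: general merchandise → 5.5% + 1% municipal = 6.5% → €0.54
Hard cider (6-pack) €16.36: alcoholic beverages → 8% + 2.25% municipal = 10.25% → €1.68
Pair of dumbbells (15 lb) €57.64: sporting goods → 3.25% + 0% municipal = 3.25% → €1.87
Camping tent (2-person) €285.91: sporting goods → 3.25% + 0% municipal = 3.25% → €9.29
Bottle of rosé €22.08: alcoholic beverages → 8% + 2.25% municipal = 10.25% → €2.26
Total tax = €0.23 + €1.04 + €1.24 + €3.50 + €0.20 + €0.13 + €1.61 + €0.54 + €1.68 + €1.87 + €9.29 + €2.26 = €23.59

€23.59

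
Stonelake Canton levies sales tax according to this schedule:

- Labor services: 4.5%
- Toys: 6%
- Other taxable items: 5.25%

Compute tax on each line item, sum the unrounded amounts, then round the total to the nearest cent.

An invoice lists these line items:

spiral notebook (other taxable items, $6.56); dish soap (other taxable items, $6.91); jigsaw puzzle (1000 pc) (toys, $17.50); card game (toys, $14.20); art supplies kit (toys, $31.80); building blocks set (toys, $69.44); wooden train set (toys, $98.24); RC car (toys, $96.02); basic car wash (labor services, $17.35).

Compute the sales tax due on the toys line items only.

Jigsaw puzzle (1000 pc) $17.50: toys → 6% → $1.05
Card game $14.20: toys → 6% → $0.852
Art supplies kit $31.80: toys → 6% → $1.908
Building blocks set $69.44: toys → 6% → $4.1664
Wooden train set $98.24: toys → 6% → $5.8944
RC car $96.02: toys → 6% → $5.7612
Tax on toys: unrounded sum = $19.632 → $19.63

$19.63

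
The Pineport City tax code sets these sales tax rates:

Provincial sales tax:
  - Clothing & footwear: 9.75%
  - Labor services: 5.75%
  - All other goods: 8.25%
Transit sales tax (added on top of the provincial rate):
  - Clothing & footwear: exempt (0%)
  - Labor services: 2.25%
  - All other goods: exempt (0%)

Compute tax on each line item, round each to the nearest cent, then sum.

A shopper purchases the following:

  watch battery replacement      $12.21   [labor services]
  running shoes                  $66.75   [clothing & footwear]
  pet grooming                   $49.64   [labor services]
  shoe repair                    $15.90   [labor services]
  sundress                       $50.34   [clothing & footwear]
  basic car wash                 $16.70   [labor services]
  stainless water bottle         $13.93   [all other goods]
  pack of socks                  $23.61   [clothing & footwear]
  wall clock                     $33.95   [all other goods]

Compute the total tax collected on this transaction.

Watch battery replacement $12.21: labor services → 5.75% + 2.25% transit = 8% → $0.98
Running shoes $66.75: clothing & footwear → 9.75% + 0% transit = 9.75% → $6.51
Pet grooming $49.64: labor services → 5.75% + 2.25% transit = 8% → $3.97
Shoe repair $15.90: labor services → 5.75% + 2.25% transit = 8% → $1.27
Sundress $50.34: clothing & footwear → 9.75% + 0% transit = 9.75% → $4.91
Basic car wash $16.70: labor services → 5.75% + 2.25% transit = 8% → $1.34
Stainless water bottle $13.93: all other goods → 8.25% + 0% transit = 8.25% → $1.15
Pack of socks $23.61: clothing & footwear → 9.75% + 0% transit = 9.75% → $2.30
Wall clock $33.95: all other goods → 8.25% + 0% transit = 8.25% → $2.80
Total tax = $0.98 + $6.51 + $3.97 + $1.27 + $4.91 + $1.34 + $1.15 + $2.30 + $2.80 = $25.23

$25.23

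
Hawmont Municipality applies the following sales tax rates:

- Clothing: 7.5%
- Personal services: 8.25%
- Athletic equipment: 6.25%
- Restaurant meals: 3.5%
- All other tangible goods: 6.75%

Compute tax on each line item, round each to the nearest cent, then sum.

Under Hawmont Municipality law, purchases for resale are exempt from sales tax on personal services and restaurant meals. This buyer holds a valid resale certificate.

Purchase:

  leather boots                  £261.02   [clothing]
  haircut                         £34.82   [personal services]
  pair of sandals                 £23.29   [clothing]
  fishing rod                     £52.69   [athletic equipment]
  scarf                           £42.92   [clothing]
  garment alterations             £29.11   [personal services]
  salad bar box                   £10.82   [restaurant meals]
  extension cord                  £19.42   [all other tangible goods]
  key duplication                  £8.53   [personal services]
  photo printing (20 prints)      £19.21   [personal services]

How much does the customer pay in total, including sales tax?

£530.98

Leather boots £261.02: clothing → 7.5% → £19.58
Haircut £34.82: personal services, buyer-exempt → 0% → £0.00
Pair of sandals £23.29: clothing → 7.5% → £1.75
Fishing rod £52.69: athletic equipment → 6.25% → £3.29
Scarf £42.92: clothing → 7.5% → £3.22
Garment alterations £29.11: personal services, buyer-exempt → 0% → £0.00
Salad bar box £10.82: restaurant meals, buyer-exempt → 0% → £0.00
Extension cord £19.42: all other tangible goods → 6.75% → £1.31
Key duplication £8.53: personal services, buyer-exempt → 0% → £0.00
Photo printing (20 prints) £19.21: personal services, buyer-exempt → 0% → £0.00
Subtotal = £501.83; tax = £29.15; total due = £530.98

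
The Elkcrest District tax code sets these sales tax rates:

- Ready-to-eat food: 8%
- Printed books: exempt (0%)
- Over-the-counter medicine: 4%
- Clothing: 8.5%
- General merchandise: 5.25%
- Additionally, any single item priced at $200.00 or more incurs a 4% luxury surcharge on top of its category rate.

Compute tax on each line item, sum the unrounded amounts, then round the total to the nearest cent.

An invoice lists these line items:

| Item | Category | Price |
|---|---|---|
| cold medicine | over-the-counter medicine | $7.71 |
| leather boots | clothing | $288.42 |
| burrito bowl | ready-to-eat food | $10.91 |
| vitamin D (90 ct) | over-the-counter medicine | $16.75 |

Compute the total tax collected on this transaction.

$37.90

Cold medicine $7.71: over-the-counter medicine → 4% → $0.3084
Leather boots $288.42: clothing → 8.5% + 4% surcharge = 12.5% → $36.0525
Burrito bowl $10.91: ready-to-eat food → 8% → $0.8728
Vitamin D (90 ct) $16.75: over-the-counter medicine → 4% → $0.67
Unrounded tax sum = $37.9037 → $37.90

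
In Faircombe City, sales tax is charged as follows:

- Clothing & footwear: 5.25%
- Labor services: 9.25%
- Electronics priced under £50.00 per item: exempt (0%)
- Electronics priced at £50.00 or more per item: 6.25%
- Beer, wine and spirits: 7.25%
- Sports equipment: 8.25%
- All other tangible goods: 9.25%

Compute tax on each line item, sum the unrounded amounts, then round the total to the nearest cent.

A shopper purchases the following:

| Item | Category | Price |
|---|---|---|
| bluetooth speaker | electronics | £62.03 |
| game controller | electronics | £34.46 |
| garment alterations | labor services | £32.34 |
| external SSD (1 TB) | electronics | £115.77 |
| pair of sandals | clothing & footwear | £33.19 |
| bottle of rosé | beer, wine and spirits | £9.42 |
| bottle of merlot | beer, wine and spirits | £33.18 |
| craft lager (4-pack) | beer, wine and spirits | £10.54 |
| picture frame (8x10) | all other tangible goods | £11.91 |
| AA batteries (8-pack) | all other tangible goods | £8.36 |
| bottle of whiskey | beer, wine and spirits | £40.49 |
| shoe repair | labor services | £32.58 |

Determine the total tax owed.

£27.52

Bluetooth speaker £62.03: electronics, £50.00 or more → 6.25% → £3.876875
Game controller £34.46: electronics, under £50.00 → 0% → £0.00
Garment alterations £32.34: labor services → 9.25% → £2.99145
External SSD (1 TB) £115.77: electronics, £50.00 or more → 6.25% → £7.235625
Pair of sandals £33.19: clothing & footwear → 5.25% → £1.742475
Bottle of rosé £9.42: beer, wine and spirits → 7.25% → £0.68295
Bottle of merlot £33.18: beer, wine and spirits → 7.25% → £2.40555
Craft lager (4-pack) £10.54: beer, wine and spirits → 7.25% → £0.76415
Picture frame (8x10) £11.91: all other tangible goods → 9.25% → £1.101675
AA batteries (8-pack) £8.36: all other tangible goods → 9.25% → £0.7733
Bottle of whiskey £40.49: beer, wine and spirits → 7.25% → £2.935525
Shoe repair £32.58: labor services → 9.25% → £3.01365
Unrounded tax sum = £27.523225 → £27.52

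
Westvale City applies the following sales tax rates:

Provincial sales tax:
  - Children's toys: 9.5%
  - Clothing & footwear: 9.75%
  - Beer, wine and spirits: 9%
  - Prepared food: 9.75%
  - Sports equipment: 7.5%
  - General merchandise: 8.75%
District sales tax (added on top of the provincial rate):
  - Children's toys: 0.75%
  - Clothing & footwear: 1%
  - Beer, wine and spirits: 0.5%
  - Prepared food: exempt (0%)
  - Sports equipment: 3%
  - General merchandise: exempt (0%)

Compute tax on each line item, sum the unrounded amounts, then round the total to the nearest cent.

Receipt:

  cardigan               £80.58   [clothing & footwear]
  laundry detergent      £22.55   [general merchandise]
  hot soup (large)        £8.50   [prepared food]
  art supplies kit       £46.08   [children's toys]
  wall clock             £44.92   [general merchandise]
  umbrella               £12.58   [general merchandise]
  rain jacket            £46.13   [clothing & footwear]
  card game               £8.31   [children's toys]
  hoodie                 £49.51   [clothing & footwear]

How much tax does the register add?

Cardigan £80.58: clothing & footwear → 9.75% + 1% district = 10.75% → £8.66235
Laundry detergent £22.55: general merchandise → 8.75% + 0% district = 8.75% → £1.973125
Hot soup (large) £8.50: prepared food → 9.75% + 0% district = 9.75% → £0.82875
Art supplies kit £46.08: children's toys → 9.5% + 0.75% district = 10.25% → £4.7232
Wall clock £44.92: general merchandise → 8.75% + 0% district = 8.75% → £3.9305
Umbrella £12.58: general merchandise → 8.75% + 0% district = 8.75% → £1.10075
Rain jacket £46.13: clothing & footwear → 9.75% + 1% district = 10.75% → £4.958975
Card game £8.31: children's toys → 9.5% + 0.75% district = 10.25% → £0.851775
Hoodie £49.51: clothing & footwear → 9.75% + 1% district = 10.75% → £5.322325
Unrounded tax sum = £32.35175 → £32.35

£32.35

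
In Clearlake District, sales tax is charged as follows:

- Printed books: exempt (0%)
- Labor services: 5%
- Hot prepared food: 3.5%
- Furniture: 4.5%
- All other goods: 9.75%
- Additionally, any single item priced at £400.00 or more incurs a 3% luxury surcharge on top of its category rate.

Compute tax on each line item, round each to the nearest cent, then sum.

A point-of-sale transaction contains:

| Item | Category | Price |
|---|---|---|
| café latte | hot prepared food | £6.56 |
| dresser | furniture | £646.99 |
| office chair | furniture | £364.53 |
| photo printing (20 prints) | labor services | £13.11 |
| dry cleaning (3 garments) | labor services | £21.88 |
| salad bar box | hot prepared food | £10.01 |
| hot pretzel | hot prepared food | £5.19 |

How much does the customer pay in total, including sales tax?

Café latte £6.56: hot prepared food → 3.5% → £0.23
Dresser £646.99: furniture → 4.5% + 3% surcharge = 7.5% → £48.52
Office chair £364.53: furniture → 4.5% → £16.40
Photo printing (20 prints) £13.11: labor services → 5% → £0.66
Dry cleaning (3 garments) £21.88: labor services → 5% → £1.09
Salad bar box £10.01: hot prepared food → 3.5% → £0.35
Hot pretzel £5.19: hot prepared food → 3.5% → £0.18
Subtotal = £1068.27; tax = £67.43; total due = £1135.70

£1135.70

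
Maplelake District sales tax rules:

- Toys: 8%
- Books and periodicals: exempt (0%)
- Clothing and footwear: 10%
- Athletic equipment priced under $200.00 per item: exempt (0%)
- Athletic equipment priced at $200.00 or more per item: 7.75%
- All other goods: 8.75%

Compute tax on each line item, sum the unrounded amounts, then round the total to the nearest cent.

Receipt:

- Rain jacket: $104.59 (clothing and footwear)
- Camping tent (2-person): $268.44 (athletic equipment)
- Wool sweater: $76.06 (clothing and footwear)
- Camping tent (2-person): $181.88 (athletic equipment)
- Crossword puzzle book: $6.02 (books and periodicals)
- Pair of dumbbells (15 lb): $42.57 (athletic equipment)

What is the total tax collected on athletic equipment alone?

Camping tent (2-person) $268.44: athletic equipment, $200.00 or more → 7.75% → $20.8041
Camping tent (2-person) $181.88: athletic equipment, under $200.00 → 0% → $0.00
Pair of dumbbells (15 lb) $42.57: athletic equipment, under $200.00 → 0% → $0.00
Tax on athletic equipment: unrounded sum = $20.8041 → $20.80

$20.80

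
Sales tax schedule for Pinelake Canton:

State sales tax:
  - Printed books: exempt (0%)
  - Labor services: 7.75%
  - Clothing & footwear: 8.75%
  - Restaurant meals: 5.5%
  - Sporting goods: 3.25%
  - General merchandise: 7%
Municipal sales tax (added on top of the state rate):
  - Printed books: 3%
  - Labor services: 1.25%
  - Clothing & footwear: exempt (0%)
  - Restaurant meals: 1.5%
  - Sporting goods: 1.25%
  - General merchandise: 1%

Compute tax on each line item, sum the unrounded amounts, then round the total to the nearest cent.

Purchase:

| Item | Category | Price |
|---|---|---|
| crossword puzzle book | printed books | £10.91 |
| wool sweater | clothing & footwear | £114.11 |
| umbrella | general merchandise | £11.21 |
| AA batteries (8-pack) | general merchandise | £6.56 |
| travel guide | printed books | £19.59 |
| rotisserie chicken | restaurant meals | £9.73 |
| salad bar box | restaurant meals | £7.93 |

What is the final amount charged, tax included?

Crossword puzzle book £10.91: printed books → 0% + 3% municipal = 3% → £0.3273
Wool sweater £114.11: clothing & footwear → 8.75% + 0% municipal = 8.75% → £9.984625
Umbrella £11.21: general merchandise → 7% + 1% municipal = 8% → £0.8968
AA batteries (8-pack) £6.56: general merchandise → 7% + 1% municipal = 8% → £0.5248
Travel guide £19.59: printed books → 0% + 3% municipal = 3% → £0.5877
Rotisserie chicken £9.73: restaurant meals → 5.5% + 1.5% municipal = 7% → £0.6811
Salad bar box £7.93: restaurant meals → 5.5% + 1.5% municipal = 7% → £0.5551
Subtotal = £180.04; unrounded tax = £13.557425 → £13.56; total due = £193.60

£193.60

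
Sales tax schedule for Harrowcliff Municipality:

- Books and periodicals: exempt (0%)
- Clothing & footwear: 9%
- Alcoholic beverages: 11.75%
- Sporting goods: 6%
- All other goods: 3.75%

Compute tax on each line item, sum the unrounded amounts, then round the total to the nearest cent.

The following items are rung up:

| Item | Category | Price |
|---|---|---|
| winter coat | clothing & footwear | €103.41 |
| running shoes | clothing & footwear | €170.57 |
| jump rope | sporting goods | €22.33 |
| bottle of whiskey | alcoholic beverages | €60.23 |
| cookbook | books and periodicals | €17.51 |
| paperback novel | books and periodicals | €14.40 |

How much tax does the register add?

Winter coat €103.41: clothing & footwear → 9% → €9.3069
Running shoes €170.57: clothing & footwear → 9% → €15.3513
Jump rope €22.33: sporting goods → 6% → €1.3398
Bottle of whiskey €60.23: alcoholic beverages → 11.75% → €7.077025
Cookbook €17.51: books and periodicals → 0% → €0.00
Paperback novel €14.40: books and periodicals → 0% → €0.00
Unrounded tax sum = €33.075025 → €33.08

€33.08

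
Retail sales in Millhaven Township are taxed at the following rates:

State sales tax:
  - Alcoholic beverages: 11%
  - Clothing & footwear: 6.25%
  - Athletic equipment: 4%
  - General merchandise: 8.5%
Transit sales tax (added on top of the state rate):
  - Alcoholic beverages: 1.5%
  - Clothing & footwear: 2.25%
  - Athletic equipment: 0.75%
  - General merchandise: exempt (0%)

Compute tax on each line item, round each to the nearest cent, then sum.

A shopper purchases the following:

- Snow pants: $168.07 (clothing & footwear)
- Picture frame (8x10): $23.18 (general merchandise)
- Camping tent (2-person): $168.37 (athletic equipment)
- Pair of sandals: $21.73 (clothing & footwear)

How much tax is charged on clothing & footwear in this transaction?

Snow pants $168.07: clothing & footwear → 6.25% + 2.25% transit = 8.5% → $14.29
Pair of sandals $21.73: clothing & footwear → 6.25% + 2.25% transit = 8.5% → $1.85
Tax on clothing & footwear = $14.29 + $1.85 = $16.14

$16.14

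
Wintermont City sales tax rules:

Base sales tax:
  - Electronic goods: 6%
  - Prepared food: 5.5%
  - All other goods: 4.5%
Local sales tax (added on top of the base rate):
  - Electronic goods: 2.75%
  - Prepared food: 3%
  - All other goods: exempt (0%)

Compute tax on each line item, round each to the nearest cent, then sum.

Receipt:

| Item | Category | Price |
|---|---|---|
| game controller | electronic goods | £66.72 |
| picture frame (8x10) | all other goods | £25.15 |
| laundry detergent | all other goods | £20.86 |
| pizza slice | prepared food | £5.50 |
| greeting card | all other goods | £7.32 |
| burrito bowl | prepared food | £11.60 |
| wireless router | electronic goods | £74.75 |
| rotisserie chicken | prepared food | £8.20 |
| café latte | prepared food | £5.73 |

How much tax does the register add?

£17.43

Game controller £66.72: electronic goods → 6% + 2.75% local = 8.75% → £5.84
Picture frame (8x10) £25.15: all other goods → 4.5% + 0% local = 4.5% → £1.13
Laundry detergent £20.86: all other goods → 4.5% + 0% local = 4.5% → £0.94
Pizza slice £5.50: prepared food → 5.5% + 3% local = 8.5% → £0.47
Greeting card £7.32: all other goods → 4.5% + 0% local = 4.5% → £0.33
Burrito bowl £11.60: prepared food → 5.5% + 3% local = 8.5% → £0.99
Wireless router £74.75: electronic goods → 6% + 2.75% local = 8.75% → £6.54
Rotisserie chicken £8.20: prepared food → 5.5% + 3% local = 8.5% → £0.70
Café latte £5.73: prepared food → 5.5% + 3% local = 8.5% → £0.49
Total tax = £5.84 + £1.13 + £0.94 + £0.47 + £0.33 + £0.99 + £6.54 + £0.70 + £0.49 = £17.43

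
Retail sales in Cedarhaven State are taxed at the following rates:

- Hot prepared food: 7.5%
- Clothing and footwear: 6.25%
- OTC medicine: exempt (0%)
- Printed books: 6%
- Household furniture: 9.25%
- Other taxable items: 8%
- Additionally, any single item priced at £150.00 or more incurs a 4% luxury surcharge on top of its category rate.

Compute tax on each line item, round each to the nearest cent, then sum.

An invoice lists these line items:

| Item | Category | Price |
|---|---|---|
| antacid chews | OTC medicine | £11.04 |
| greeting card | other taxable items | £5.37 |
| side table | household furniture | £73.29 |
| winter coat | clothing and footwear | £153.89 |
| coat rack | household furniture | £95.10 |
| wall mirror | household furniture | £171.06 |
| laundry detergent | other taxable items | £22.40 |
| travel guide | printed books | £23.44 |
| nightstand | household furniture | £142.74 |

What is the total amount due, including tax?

£769.18

Antacid chews £11.04: OTC medicine → 0% → £0.00
Greeting card £5.37: other taxable items → 8% → £0.43
Side table £73.29: household furniture → 9.25% → £6.78
Winter coat £153.89: clothing and footwear → 6.25% + 4% surcharge = 10.25% → £15.77
Coat rack £95.10: household furniture → 9.25% → £8.80
Wall mirror £171.06: household furniture → 9.25% + 4% surcharge = 13.25% → £22.67
Laundry detergent £22.40: other taxable items → 8% → £1.79
Travel guide £23.44: printed books → 6% → £1.41
Nightstand £142.74: household furniture → 9.25% → £13.20
Subtotal = £698.33; tax = £70.85; total due = £769.18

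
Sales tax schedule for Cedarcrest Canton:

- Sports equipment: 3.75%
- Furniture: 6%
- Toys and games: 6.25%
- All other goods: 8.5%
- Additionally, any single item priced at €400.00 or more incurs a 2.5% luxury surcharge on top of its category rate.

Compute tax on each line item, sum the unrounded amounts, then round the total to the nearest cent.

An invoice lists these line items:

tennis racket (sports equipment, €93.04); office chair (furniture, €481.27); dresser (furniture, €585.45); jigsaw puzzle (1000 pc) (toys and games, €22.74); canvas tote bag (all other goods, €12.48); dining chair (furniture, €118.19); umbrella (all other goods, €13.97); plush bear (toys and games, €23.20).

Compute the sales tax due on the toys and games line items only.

€2.87

Jigsaw puzzle (1000 pc) €22.74: toys and games → 6.25% → €1.42125
Plush bear €23.20: toys and games → 6.25% → €1.45
Tax on toys and games: unrounded sum = €2.87125 → €2.87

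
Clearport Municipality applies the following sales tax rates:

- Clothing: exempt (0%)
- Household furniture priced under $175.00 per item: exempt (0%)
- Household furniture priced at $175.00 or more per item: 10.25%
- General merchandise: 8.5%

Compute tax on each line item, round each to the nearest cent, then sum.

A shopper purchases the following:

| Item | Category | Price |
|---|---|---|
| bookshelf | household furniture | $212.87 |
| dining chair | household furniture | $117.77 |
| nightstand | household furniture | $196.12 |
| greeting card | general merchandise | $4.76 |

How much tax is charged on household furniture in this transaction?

$41.92

Bookshelf $212.87: household furniture, $175.00 or more → 10.25% → $21.82
Dining chair $117.77: household furniture, under $175.00 → 0% → $0.00
Nightstand $196.12: household furniture, $175.00 or more → 10.25% → $20.10
Tax on household furniture = $21.82 + $0.00 + $20.10 = $41.92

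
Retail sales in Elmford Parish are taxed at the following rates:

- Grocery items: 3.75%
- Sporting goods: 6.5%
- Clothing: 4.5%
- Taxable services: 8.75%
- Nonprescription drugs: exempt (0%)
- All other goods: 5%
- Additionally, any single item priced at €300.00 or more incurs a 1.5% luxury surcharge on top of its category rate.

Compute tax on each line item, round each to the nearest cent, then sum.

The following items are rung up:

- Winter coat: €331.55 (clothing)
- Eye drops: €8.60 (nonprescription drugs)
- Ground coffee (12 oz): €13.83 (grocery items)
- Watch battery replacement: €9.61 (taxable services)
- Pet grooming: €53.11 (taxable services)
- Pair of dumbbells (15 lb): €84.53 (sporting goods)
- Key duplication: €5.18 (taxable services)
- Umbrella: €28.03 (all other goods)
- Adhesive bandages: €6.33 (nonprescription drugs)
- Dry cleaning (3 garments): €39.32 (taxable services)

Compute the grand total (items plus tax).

Winter coat €331.55: clothing → 4.5% + 1.5% surcharge = 6% → €19.89
Eye drops €8.60: nonprescription drugs → 0% → €0.00
Ground coffee (12 oz) €13.83: grocery items → 3.75% → €0.52
Watch battery replacement €9.61: taxable services → 8.75% → €0.84
Pet grooming €53.11: taxable services → 8.75% → €4.65
Pair of dumbbells (15 lb) €84.53: sporting goods → 6.5% → €5.49
Key duplication €5.18: taxable services → 8.75% → €0.45
Umbrella €28.03: all other goods → 5% → €1.40
Adhesive bandages €6.33: nonprescription drugs → 0% → €0.00
Dry cleaning (3 garments) €39.32: taxable services → 8.75% → €3.44
Subtotal = €580.09; tax = €36.68; total due = €616.77

€616.77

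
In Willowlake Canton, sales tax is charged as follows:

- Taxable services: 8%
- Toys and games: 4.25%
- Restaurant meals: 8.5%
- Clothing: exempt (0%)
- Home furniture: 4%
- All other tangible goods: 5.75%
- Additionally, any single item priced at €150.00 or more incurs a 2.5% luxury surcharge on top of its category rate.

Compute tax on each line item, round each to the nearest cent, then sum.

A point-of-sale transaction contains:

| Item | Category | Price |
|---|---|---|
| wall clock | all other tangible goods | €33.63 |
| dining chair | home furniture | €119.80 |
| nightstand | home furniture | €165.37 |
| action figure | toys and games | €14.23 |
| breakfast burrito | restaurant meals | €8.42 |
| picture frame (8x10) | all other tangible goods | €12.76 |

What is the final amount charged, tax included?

€373.73

Wall clock €33.63: all other tangible goods → 5.75% → €1.93
Dining chair €119.80: home furniture → 4% → €4.79
Nightstand €165.37: home furniture → 4% + 2.5% surcharge = 6.5% → €10.75
Action figure €14.23: toys and games → 4.25% → €0.60
Breakfast burrito €8.42: restaurant meals → 8.5% → €0.72
Picture frame (8x10) €12.76: all other tangible goods → 5.75% → €0.73
Subtotal = €354.21; tax = €19.52; total due = €373.73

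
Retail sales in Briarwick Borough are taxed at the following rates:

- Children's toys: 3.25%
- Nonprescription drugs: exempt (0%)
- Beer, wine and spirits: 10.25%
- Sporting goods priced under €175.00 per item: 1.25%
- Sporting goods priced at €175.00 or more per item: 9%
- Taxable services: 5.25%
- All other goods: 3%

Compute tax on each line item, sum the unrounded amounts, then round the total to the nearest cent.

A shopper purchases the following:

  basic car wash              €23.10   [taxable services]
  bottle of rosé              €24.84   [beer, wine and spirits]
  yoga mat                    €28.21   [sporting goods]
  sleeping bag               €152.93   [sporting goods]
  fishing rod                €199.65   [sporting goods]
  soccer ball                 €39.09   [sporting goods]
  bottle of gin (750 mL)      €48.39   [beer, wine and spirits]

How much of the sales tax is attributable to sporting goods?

Yoga mat €28.21: sporting goods, under €175.00 → 1.25% → €0.352625
Sleeping bag €152.93: sporting goods, under €175.00 → 1.25% → €1.911625
Fishing rod €199.65: sporting goods, €175.00 or more → 9% → €17.9685
Soccer ball €39.09: sporting goods, under €175.00 → 1.25% → €0.488625
Tax on sporting goods: unrounded sum = €20.721375 → €20.72

€20.72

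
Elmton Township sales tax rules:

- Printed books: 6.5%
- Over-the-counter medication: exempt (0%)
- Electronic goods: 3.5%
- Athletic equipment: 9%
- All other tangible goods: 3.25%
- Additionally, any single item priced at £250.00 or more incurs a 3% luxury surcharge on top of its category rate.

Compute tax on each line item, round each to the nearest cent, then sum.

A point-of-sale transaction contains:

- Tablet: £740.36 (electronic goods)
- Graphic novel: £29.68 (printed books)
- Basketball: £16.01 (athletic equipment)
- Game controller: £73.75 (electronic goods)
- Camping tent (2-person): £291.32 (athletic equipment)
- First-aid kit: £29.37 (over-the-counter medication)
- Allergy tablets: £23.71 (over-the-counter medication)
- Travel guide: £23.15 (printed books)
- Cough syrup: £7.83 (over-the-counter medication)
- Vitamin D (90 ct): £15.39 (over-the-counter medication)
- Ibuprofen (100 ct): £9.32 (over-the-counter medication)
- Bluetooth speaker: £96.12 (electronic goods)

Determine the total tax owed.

£93.89

Tablet £740.36: electronic goods → 3.5% + 3% surcharge = 6.5% → £48.12
Graphic novel £29.68: printed books → 6.5% → £1.93
Basketball £16.01: athletic equipment → 9% → £1.44
Game controller £73.75: electronic goods → 3.5% → £2.58
Camping tent (2-person) £291.32: athletic equipment → 9% + 3% surcharge = 12% → £34.96
First-aid kit £29.37: over-the-counter medication → 0% → £0.00
Allergy tablets £23.71: over-the-counter medication → 0% → £0.00
Travel guide £23.15: printed books → 6.5% → £1.50
Cough syrup £7.83: over-the-counter medication → 0% → £0.00
Vitamin D (90 ct) £15.39: over-the-counter medication → 0% → £0.00
Ibuprofen (100 ct) £9.32: over-the-counter medication → 0% → £0.00
Bluetooth speaker £96.12: electronic goods → 3.5% → £3.36
Total tax = £48.12 + £1.93 + £1.44 + £2.58 + £34.96 + £1.50 + £3.36 = £93.89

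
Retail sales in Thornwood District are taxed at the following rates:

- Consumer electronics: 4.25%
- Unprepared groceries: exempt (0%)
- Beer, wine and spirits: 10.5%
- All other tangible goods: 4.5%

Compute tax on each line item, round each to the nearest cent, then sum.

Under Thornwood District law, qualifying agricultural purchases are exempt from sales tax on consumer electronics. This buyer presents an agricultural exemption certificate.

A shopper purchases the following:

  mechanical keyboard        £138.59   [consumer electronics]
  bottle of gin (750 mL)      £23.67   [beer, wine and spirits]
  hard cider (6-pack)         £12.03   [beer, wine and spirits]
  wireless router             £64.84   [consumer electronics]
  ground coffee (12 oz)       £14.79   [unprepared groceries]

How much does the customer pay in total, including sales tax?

£257.67

Mechanical keyboard £138.59: consumer electronics, buyer-exempt → 0% → £0.00
Bottle of gin (750 mL) £23.67: beer, wine and spirits → 10.5% → £2.49
Hard cider (6-pack) £12.03: beer, wine and spirits → 10.5% → £1.26
Wireless router £64.84: consumer electronics, buyer-exempt → 0% → £0.00
Ground coffee (12 oz) £14.79: unprepared groceries → 0% → £0.00
Subtotal = £253.92; tax = £3.75; total due = £257.67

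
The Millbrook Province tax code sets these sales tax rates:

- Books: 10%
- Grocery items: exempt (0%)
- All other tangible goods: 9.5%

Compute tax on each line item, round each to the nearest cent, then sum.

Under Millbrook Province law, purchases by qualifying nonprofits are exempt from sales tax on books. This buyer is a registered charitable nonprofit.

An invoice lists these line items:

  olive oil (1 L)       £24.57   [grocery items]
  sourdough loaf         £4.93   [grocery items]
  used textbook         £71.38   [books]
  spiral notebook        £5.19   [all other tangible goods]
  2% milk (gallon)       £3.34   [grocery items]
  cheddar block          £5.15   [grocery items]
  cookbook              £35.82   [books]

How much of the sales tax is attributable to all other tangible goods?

£0.49

Spiral notebook £5.19: all other tangible goods → 9.5% → £0.49
Tax on all other tangible goods = £0.49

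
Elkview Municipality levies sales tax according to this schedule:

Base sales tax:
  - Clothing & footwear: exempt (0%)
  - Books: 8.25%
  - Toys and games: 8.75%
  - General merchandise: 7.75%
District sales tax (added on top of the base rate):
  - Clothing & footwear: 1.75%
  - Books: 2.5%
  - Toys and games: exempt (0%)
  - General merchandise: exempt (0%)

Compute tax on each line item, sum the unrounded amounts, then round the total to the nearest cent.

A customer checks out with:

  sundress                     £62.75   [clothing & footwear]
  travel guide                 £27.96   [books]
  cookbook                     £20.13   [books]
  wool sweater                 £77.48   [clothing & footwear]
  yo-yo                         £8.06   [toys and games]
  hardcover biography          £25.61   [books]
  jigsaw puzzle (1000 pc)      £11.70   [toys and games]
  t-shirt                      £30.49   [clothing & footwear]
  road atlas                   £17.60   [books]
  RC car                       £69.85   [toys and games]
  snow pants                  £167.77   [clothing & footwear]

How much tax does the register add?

Sundress £62.75: clothing & footwear → 0% + 1.75% district = 1.75% → £1.098125
Travel guide £27.96: books → 8.25% + 2.5% district = 10.75% → £3.0057
Cookbook £20.13: books → 8.25% + 2.5% district = 10.75% → £2.163975
Wool sweater £77.48: clothing & footwear → 0% + 1.75% district = 1.75% → £1.3559
Yo-yo £8.06: toys and games → 8.75% + 0% district = 8.75% → £0.70525
Hardcover biography £25.61: books → 8.25% + 2.5% district = 10.75% → £2.753075
Jigsaw puzzle (1000 pc) £11.70: toys and games → 8.75% + 0% district = 8.75% → £1.02375
T-shirt £30.49: clothing & footwear → 0% + 1.75% district = 1.75% → £0.533575
Road atlas £17.60: books → 8.25% + 2.5% district = 10.75% → £1.892
RC car £69.85: toys and games → 8.75% + 0% district = 8.75% → £6.111875
Snow pants £167.77: clothing & footwear → 0% + 1.75% district = 1.75% → £2.935975
Unrounded tax sum = £23.5792 → £23.58

£23.58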